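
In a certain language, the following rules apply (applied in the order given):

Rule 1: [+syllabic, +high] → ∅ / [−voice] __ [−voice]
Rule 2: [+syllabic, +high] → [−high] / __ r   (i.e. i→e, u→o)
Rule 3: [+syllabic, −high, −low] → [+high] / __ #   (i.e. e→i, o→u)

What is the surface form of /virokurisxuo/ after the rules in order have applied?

verokorisxuu

Rule 1 (high vowel syncope): no segment meets the environment; /virokurisxuo/ is unchanged.
Rule 2 (pre-rhotic lowering): /i/ is a high vowel immediately before /r/, so it lowers to [e]. /u/ is a high vowel immediately before /r/, so it lowers to [o]. /virokurisxuo/ → verokorisxuo.
Rule 3 (final vowel raising): /o/ is a mid vowel in word-final position, so it raises to [u]. /verokorisxuo/ → verokorisxuu.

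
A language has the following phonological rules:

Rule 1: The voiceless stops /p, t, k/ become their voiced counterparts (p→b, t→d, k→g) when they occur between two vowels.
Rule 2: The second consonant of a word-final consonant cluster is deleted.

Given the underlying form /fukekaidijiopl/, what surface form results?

fugegaidijiop

Rule 1 (intervocalic voicing): /k/ is a voiceless stop between vowels /u/ and /e/, so it voices to [g]. /k/ is a voiceless stop between vowels /e/ and /a/, so it voices to [g]. /fukekaidijiopl/ → fugegaidijiopl.
Rule 2 (final cluster simplification): /l/ is the second consonant of a word-final cluster /pl/, so it deletes. /fugegaidijiopl/ → fugegaidijiop.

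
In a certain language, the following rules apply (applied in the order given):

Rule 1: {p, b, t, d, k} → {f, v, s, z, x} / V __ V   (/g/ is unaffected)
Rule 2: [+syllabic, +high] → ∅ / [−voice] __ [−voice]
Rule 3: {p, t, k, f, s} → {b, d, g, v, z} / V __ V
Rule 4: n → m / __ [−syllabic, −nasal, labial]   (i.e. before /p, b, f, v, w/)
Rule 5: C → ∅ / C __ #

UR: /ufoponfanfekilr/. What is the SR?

uvovomfamfexil

Rule 1 (intervocalic spirantization): /p/ is a stop between vowels /o/ and /o/, so it spirantizes to the fricative [f]. /k/ is a stop between vowels /e/ and /i/, so it spirantizes to the fricative [x]. /ufoponfanfekilr/ → ufofonfanfexilr.
Rule 2 (high vowel syncope): no segment meets the environment; /ufofonfanfexilr/ is unchanged.
Rule 3 (intervocalic voicing): /f/ is a voiceless obstruent between vowels /u/ and /o/, so it voices to [v]. /f/ is a voiceless obstruent between vowels /o/ and /o/, so it voices to [v]. /ufofonfanfexilr/ → uvovonfanfexilr.
Rule 4 (nasal place assimilation): /n/ precedes the labial consonant /f/, so it assimilates in place to [m]. /n/ precedes the labial consonant /f/, so it assimilates in place to [m]. /uvovonfanfexilr/ → uvovomfamfexilr.
Rule 5 (final cluster simplification): /r/ is the second consonant of a word-final cluster /lr/, so it deletes. /uvovomfamfexilr/ → uvovomfamfexil.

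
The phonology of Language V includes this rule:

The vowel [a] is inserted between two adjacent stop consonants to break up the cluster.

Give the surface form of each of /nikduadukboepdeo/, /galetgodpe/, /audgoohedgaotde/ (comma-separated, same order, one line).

/nikduadukboepdeo/: /k/ and /d/ form a stop–stop cluster, so [a] is inserted between them. /k/ and /b/ form a stop–stop cluster, so [a] is inserted between them. /p/ and /d/ form a stop–stop cluster, so [a] is inserted between them. → [nikaduadukaboepadeo].
/galetgodpe/: /t/ and /g/ form a stop–stop cluster, so [a] is inserted between them. /d/ and /p/ form a stop–stop cluster, so [a] is inserted between them. → [galetagodape].
/audgoohedgaotde/: /d/ and /g/ form a stop–stop cluster, so [a] is inserted between them. /d/ and /g/ form a stop–stop cluster, so [a] is inserted between them. /t/ and /d/ form a stop–stop cluster, so [a] is inserted between them. → [audagoohedagaotade].

nikaduadukaboepadeo, galetagodape, audagoohedagaotade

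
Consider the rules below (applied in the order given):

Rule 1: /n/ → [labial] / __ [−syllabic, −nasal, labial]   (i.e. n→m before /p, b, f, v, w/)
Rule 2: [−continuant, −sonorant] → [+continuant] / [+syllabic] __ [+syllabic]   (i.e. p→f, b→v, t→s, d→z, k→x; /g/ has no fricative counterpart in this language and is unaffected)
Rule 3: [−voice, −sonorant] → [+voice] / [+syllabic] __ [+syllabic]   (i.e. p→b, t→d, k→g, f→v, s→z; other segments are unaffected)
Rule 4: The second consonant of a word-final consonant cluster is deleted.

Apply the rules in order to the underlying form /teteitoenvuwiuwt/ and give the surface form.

tezeizoemvuwiuw

Rule 1 (nasal place assimilation): /n/ precedes the labial consonant /v/, so it assimilates in place to [m]. /teteitoenvuwiuwt/ → teteitoemvuwiuwt.
Rule 2 (intervocalic spirantization): /t/ is a stop between vowels /e/ and /e/, so it spirantizes to the fricative [s]. /t/ is a stop between vowels /i/ and /o/, so it spirantizes to the fricative [s]. /teteitoemvuwiuwt/ → teseisoemvuwiuwt.
Rule 3 (intervocalic voicing): /s/ is a voiceless obstruent between vowels /e/ and /e/, so it voices to [z]. /s/ is a voiceless obstruent between vowels /i/ and /o/, so it voices to [z]. /teseisoemvuwiuwt/ → tezeizoemvuwiuwt.
Rule 4 (final cluster simplification): /t/ is the second consonant of a word-final cluster /wt/, so it deletes. /tezeizoemvuwiuwt/ → tezeizoemvuwiuw.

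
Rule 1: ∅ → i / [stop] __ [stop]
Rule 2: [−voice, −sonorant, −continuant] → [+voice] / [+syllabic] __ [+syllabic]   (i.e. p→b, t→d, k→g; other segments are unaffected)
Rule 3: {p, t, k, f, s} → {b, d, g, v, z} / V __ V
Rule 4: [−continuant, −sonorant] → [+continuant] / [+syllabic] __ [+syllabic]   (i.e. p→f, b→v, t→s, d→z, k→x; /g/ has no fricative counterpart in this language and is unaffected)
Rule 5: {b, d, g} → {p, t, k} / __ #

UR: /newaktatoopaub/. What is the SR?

Rule 1 (stop-cluster i-epenthesis): /k/ and /t/ form a stop–stop cluster, so [i] is inserted between them. /newaktatoopaub/ → newakitatoopaub.
Rule 2 (intervocalic voicing): /k/ is a voiceless stop between vowels /a/ and /i/, so it voices to [g]. /t/ is a voiceless stop between vowels /i/ and /a/, so it voices to [d]. /t/ is a voiceless stop between vowels /a/ and /o/, so it voices to [d]. /p/ is a voiceless stop between vowels /o/ and /a/, so it voices to [b]. /newakitatoopaub/ → newagidadoobaub.
Rule 3 (intervocalic voicing): no segment meets the environment; /newagidadoobaub/ is unchanged.
Rule 4 (intervocalic spirantization): /d/ is a stop between vowels /i/ and /a/, so it spirantizes to the fricative [z]. /d/ is a stop between vowels /a/ and /o/, so it spirantizes to the fricative [z]. /b/ is a stop between vowels /o/ and /a/, so it spirantizes to the fricative [v]. /newagidadoobaub/ → newagizazoovaub.
Rule 5 (final devoicing): /b/ is a voiced stop in word-final position, so it devoices to [p]. /newagizazoovaub/ → newagizazoovaup.

newagizazoovaup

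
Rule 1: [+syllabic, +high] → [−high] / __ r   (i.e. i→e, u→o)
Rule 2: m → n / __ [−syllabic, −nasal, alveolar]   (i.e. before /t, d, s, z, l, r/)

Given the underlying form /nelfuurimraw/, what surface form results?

nelfuorinraw

Rule 1 (pre-rhotic lowering): /u/ is a high vowel immediately before /r/, so it lowers to [o]. /nelfuurimraw/ → nelfuorimraw.
Rule 2 (nasal place assimilation): /m/ precedes the alveolar consonant /r/, so it assimilates in place to [n]. /nelfuorimraw/ → nelfuorinraw.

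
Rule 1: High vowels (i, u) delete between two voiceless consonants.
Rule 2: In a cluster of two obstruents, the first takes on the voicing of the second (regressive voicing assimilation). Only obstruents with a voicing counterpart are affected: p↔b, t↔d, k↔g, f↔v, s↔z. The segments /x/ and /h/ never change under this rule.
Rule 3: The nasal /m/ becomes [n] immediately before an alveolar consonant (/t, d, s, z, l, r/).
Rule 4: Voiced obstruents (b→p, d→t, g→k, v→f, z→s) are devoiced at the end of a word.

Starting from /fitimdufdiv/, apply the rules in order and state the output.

ftinduvdif

Rule 1 (high vowel syncope): /i/ is a high vowel flanked by voiceless consonants /f/ and /t/, so it deletes. /fitimdufdiv/ → ftimdufdiv.
Rule 2 (regressive voicing assimilation): /f/ precedes the voiced obstruent /d/, so it voices to [v] by assimilation. /ftimdufdiv/ → ftimduvdiv.
Rule 3 (nasal place assimilation): /m/ precedes the alveolar consonant /d/, so it assimilates in place to [n]. /ftimduvdiv/ → ftinduvdiv.
Rule 4 (final devoicing): /v/ is a voiced obstruent in word-final position, so it devoices to [f]. /ftinduvdiv/ → ftinduvdif.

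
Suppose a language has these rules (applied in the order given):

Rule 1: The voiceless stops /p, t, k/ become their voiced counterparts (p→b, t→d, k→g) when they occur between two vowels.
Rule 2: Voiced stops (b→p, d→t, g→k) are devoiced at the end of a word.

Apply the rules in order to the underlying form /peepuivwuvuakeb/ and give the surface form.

Rule 1 (intervocalic voicing): /p/ is a voiceless stop between vowels /e/ and /u/, so it voices to [b]. /k/ is a voiceless stop between vowels /a/ and /e/, so it voices to [g]. /peepuivwuvuakeb/ → peebuivwuvuageb.
Rule 2 (final devoicing): /b/ is a voiced stop in word-final position, so it devoices to [p]. /peebuivwuvuageb/ → peebuivwuvuagep.

peebuivwuvuagep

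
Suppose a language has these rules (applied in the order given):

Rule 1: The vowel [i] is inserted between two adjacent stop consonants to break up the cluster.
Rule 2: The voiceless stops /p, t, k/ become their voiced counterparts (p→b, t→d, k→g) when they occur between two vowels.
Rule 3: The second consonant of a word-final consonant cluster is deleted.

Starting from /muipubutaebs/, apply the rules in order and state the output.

Rule 1 (stop-cluster i-epenthesis): no segment meets the environment; /muipubutaebs/ is unchanged.
Rule 2 (intervocalic voicing): /p/ is a voiceless stop between vowels /i/ and /u/, so it voices to [b]. /t/ is a voiceless stop between vowels /u/ and /a/, so it voices to [d]. /muipubutaebs/ → muibubudaebs.
Rule 3 (final cluster simplification): /s/ is the second consonant of a word-final cluster /bs/, so it deletes. /muibubudaebs/ → muibubudaeb.

muibubudaeb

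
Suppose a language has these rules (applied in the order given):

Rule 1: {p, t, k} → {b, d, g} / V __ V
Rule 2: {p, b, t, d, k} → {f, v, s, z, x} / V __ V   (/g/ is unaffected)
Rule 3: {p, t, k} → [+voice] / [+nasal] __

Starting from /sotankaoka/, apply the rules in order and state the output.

Rule 1 (intervocalic voicing): /t/ is a voiceless stop between vowels /o/ and /a/, so it voices to [d]. /k/ is a voiceless stop between vowels /o/ and /a/, so it voices to [g]. /sotankaoka/ → sodankaoga.
Rule 2 (intervocalic spirantization): /d/ is a stop between vowels /o/ and /a/, so it spirantizes to the fricative [z]. /sodankaoga/ → sozankaoga.
Rule 3 (post-nasal voicing): /k/ is a voiceless stop immediately after the nasal /n/, so it voices to [g]. /sozankaoga/ → sozangaoga.

sozangaoga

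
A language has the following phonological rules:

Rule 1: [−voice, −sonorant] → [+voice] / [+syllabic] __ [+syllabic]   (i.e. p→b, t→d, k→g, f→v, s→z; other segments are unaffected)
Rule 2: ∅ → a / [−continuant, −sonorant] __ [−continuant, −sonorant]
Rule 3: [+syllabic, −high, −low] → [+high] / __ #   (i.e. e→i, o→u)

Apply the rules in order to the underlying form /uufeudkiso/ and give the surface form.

Rule 1 (intervocalic voicing): /f/ is a voiceless obstruent between vowels /u/ and /e/, so it voices to [v]. /s/ is a voiceless obstruent between vowels /i/ and /o/, so it voices to [z]. /uufeudkiso/ → uuveudkizo.
Rule 2 (stop-cluster a-epenthesis): /d/ and /k/ form a stop–stop cluster, so [a] is inserted between them. /uuveudkizo/ → uuveudakizo.
Rule 3 (final vowel raising): /o/ is a mid vowel in word-final position, so it raises to [u]. /uuveudakizo/ → uuveudakizu.

uuveudakizu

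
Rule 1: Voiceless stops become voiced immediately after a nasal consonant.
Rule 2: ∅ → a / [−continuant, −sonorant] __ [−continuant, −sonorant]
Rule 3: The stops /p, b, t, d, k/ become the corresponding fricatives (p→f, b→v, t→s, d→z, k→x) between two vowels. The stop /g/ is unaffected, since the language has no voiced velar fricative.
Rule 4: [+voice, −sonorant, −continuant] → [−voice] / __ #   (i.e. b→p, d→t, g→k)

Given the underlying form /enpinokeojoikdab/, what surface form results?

Rule 1 (post-nasal voicing): /p/ is a voiceless stop immediately after the nasal /n/, so it voices to [b]. /enpinokeojoikdab/ → enbinokeojoikdab.
Rule 2 (stop-cluster a-epenthesis): /k/ and /d/ form a stop–stop cluster, so [a] is inserted between them. /enbinokeojoikdab/ → enbinokeojoikadab.
Rule 3 (intervocalic spirantization): /k/ is a stop between vowels /o/ and /e/, so it spirantizes to the fricative [x]. /k/ is a stop between vowels /i/ and /a/, so it spirantizes to the fricative [x]. /d/ is a stop between vowels /a/ and /a/, so it spirantizes to the fricative [z]. /enbinokeojoikadab/ → enbinoxeojoixazab.
Rule 4 (final devoicing): /b/ is a voiced stop in word-final position, so it devoices to [p]. /enbinoxeojoixazab/ → enbinoxeojoixazap.

enbinoxeojoixazap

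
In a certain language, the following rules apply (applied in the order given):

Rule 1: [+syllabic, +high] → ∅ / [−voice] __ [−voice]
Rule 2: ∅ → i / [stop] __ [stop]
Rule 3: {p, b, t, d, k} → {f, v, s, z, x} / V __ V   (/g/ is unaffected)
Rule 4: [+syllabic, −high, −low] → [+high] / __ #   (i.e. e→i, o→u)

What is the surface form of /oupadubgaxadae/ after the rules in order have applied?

Rule 1 (high vowel syncope): no segment meets the environment; /oupadubgaxadae/ is unchanged.
Rule 2 (stop-cluster i-epenthesis): /b/ and /g/ form a stop–stop cluster, so [i] is inserted between them. /oupadubgaxadae/ → oupadubigaxadae.
Rule 3 (intervocalic spirantization): /p/ is a stop between vowels /u/ and /a/, so it spirantizes to the fricative [f]. /d/ is a stop between vowels /a/ and /u/, so it spirantizes to the fricative [z]. /b/ is a stop between vowels /u/ and /i/, so it spirantizes to the fricative [v]. /d/ is a stop between vowels /a/ and /a/, so it spirantizes to the fricative [z]. /oupadubigaxadae/ → oufazuvigaxazae.
Rule 4 (final vowel raising): /e/ is a mid vowel in word-final position, so it raises to [i]. /oufazuvigaxazae/ → oufazuvigaxazai.

oufazuvigaxazai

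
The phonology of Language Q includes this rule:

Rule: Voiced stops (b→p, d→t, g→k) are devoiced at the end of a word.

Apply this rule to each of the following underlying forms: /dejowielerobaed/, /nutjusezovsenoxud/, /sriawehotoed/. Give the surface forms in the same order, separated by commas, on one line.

dejowielerobaet, nutjusezovsenoxut, sriawehotoet

/dejowielerobaed/: /d/ is a voiced stop in word-final position, so it devoices to [t]. → [dejowielerobaet].
/nutjusezovsenoxud/: /d/ is a voiced stop in word-final position, so it devoices to [t]. → [nutjusezovsenoxut].
/sriawehotoed/: /d/ is a voiced stop in word-final position, so it devoices to [t]. → [sriawehotoet].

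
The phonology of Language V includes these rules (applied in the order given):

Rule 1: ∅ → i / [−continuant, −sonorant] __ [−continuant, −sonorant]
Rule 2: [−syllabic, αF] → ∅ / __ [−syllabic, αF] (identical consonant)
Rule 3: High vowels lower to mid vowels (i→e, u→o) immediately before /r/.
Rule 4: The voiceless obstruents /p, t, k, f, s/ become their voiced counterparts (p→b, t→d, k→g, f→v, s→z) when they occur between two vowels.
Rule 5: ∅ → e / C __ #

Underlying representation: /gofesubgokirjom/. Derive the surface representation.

Rule 1 (stop-cluster i-epenthesis): /b/ and /g/ form a stop–stop cluster, so [i] is inserted between them. /gofesubgokirjom/ → gofesubigokirjom.
Rule 2 (degemination): no segment meets the environment; /gofesubigokirjom/ is unchanged.
Rule 3 (pre-rhotic lowering): /i/ is a high vowel immediately before /r/, so it lowers to [e]. /gofesubigokirjom/ → gofesubigokerjom.
Rule 4 (intervocalic voicing): /f/ is a voiceless obstruent between vowels /o/ and /e/, so it voices to [v]. /s/ is a voiceless obstruent between vowels /e/ and /u/, so it voices to [z]. /k/ is a voiceless obstruent between vowels /o/ and /e/, so it voices to [g]. /gofesubigokerjom/ → govezubigogerjom.
Rule 5 (final e-epenthesis): the form ends in the consonant /m/, so [e] is inserted word-finally. /govezubigogerjom/ → govezubigogerjome.

govezubigogerjome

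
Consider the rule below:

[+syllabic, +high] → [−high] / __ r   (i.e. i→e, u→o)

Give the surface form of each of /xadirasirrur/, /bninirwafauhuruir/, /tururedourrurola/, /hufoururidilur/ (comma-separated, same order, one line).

/xadirasirrur/: /i/ is a high vowel immediately before /r/, so it lowers to [e]. /i/ is a high vowel immediately before /r/, so it lowers to [e]. /u/ is a high vowel immediately before /r/, so it lowers to [o]. → [xaderaserror].
/bninirwafauhuruir/: /i/ is a high vowel immediately before /r/, so it lowers to [e]. /u/ is a high vowel immediately before /r/, so it lowers to [o]. /i/ is a high vowel immediately before /r/, so it lowers to [e]. → [bninerwafauhoruer].
/tururedourrurola/: /u/ is a high vowel immediately before /r/, so it lowers to [o]. /u/ is a high vowel immediately before /r/, so it lowers to [o]. /u/ is a high vowel immediately before /r/, so it lowers to [o]. /u/ is a high vowel immediately before /r/, so it lowers to [o]. → [tororedoorrorola].
/hufoururidilur/: /u/ is a high vowel immediately before /r/, so it lowers to [o]. /u/ is a high vowel immediately before /r/, so it lowers to [o]. /u/ is a high vowel immediately before /r/, so it lowers to [o]. → [hufoororidilor].

xaderaserror, bninerwafauhoruer, tororedoorrorola, hufoororidilor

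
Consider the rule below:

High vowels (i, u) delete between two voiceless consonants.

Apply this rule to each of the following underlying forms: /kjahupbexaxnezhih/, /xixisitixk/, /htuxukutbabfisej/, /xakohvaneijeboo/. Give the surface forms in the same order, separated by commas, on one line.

/kjahupbexaxnezhih/: /u/ is a high vowel flanked by voiceless consonants /h/ and /p/, so it deletes. /i/ is a high vowel flanked by voiceless consonants /h/ and /h/, so it deletes. → [kjahpbexaxnezhh].
/xixisitixk/: /i/ is a high vowel flanked by voiceless consonants /x/ and /x/, so it deletes. /i/ is a high vowel flanked by voiceless consonants /x/ and /s/, so it deletes. /i/ is a high vowel flanked by voiceless consonants /s/ and /t/, so it deletes. /i/ is a high vowel flanked by voiceless consonants /t/ and /x/, so it deletes. → [xxstxk].
/htuxukutbabfisej/: /u/ is a high vowel flanked by voiceless consonants /t/ and /x/, so it deletes. /u/ is a high vowel flanked by voiceless consonants /x/ and /k/, so it deletes. /u/ is a high vowel flanked by voiceless consonants /k/ and /t/, so it deletes. /i/ is a high vowel flanked by voiceless consonants /f/ and /s/, so it deletes. → [htxktbabfsej].
/xakohvaneijeboo/: the rule's environment is not met; surfaces unchanged as [xakohvaneijeboo].

kjahpbexaxnezhh, xxstxk, htxktbabfsej, xakohvaneijeboo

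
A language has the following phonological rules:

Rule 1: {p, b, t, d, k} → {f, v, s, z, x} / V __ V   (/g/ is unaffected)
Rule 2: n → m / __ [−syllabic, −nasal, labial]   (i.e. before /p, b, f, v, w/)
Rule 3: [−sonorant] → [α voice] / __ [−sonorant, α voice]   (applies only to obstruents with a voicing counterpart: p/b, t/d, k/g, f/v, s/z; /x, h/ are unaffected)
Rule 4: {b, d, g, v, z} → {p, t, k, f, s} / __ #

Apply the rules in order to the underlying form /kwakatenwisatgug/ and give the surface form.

kwaxasemwisadguk

Rule 1 (intervocalic spirantization): /k/ is a stop between vowels /a/ and /a/, so it spirantizes to the fricative [x]. /t/ is a stop between vowels /a/ and /e/, so it spirantizes to the fricative [s]. /kwakatenwisatgug/ → kwaxasenwisatgug.
Rule 2 (nasal place assimilation): /n/ precedes the labial consonant /w/, so it assimilates in place to [m]. /kwaxasenwisatgug/ → kwaxasemwisatgug.
Rule 3 (regressive voicing assimilation): /t/ precedes the voiced obstruent /g/, so it voices to [d] by assimilation. /kwaxasemwisatgug/ → kwaxasemwisadgug.
Rule 4 (final devoicing): /g/ is a voiced obstruent in word-final position, so it devoices to [k]. /kwaxasemwisadgug/ → kwaxasemwisadguk.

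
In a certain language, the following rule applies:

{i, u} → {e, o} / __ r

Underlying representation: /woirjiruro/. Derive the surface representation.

/i/ is a high vowel immediately before /r/, so it lowers to [e].
/i/ is a high vowel immediately before /r/, so it lowers to [e].
/u/ is a high vowel immediately before /r/, so it lowers to [o].
Surface form: [woerjeroro].

woerjeroro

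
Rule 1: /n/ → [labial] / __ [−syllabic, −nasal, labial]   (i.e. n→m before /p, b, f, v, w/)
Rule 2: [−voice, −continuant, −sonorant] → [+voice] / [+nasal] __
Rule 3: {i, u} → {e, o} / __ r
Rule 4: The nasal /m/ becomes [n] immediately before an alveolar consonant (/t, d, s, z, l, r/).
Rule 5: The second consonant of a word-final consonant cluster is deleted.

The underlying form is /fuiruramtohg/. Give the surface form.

Rule 1 (nasal place assimilation): no segment meets the environment; /fuiruramtohg/ is unchanged.
Rule 2 (post-nasal voicing): /t/ is a voiceless stop immediately after the nasal /m/, so it voices to [d]. /fuiruramtohg/ → fuiruramdohg.
Rule 3 (pre-rhotic lowering): /i/ is a high vowel immediately before /r/, so it lowers to [e]. /u/ is a high vowel immediately before /r/, so it lowers to [o]. /fuiruramdohg/ → fueroramdohg.
Rule 4 (nasal place assimilation): /m/ precedes the alveolar consonant /d/, so it assimilates in place to [n]. /fueroramdohg/ → fuerorandohg.
Rule 5 (final cluster simplification): /g/ is the second consonant of a word-final cluster /hg/, so it deletes. /fuerorandohg/ → fuerorandoh.

fuerorandoh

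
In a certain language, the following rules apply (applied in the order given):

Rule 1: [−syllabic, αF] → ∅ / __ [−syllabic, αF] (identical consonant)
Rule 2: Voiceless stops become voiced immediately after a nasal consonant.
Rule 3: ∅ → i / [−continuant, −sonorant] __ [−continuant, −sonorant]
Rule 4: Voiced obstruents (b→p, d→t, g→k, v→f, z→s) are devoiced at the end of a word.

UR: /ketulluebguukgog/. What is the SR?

Rule 1 (degemination): /ll/ is a geminate; the first /l/ deletes. /ketulluebguukgog/ → ketuluebguukgog.
Rule 2 (post-nasal voicing): no segment meets the environment; /ketuluebguukgog/ is unchanged.
Rule 3 (stop-cluster i-epenthesis): /b/ and /g/ form a stop–stop cluster, so [i] is inserted between them. /k/ and /g/ form a stop–stop cluster, so [i] is inserted between them. /ketuluebguukgog/ → ketuluebiguukigog.
Rule 4 (final devoicing): /g/ is a voiced obstruent in word-final position, so it devoices to [k]. /ketuluebiguukigog/ → ketuluebiguukigok.

ketuluebiguukigok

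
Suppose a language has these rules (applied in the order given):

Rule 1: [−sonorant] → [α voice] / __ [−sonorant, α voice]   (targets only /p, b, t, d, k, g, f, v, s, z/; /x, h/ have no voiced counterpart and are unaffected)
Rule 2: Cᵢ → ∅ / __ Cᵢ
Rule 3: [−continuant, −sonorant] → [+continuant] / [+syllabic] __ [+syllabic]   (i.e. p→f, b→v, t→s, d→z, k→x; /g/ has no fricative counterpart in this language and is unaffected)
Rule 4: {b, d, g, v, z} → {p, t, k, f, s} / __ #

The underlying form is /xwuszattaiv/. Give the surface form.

xwuzasaif

Rule 1 (regressive voicing assimilation): /s/ precedes the voiced obstruent /z/, so it voices to [z] by assimilation. /xwuszattaiv/ → xwuzzattaiv.
Rule 2 (degemination): /zz/ is a geminate; the first /z/ deletes. /tt/ is a geminate; the first /t/ deletes. /xwuzzattaiv/ → xwuzataiv.
Rule 3 (intervocalic spirantization): /t/ is a stop between vowels /a/ and /a/, so it spirantizes to the fricative [s]. /xwuzataiv/ → xwuzasaiv.
Rule 4 (final devoicing): /v/ is a voiced obstruent in word-final position, so it devoices to [f]. /xwuzasaiv/ → xwuzasaif.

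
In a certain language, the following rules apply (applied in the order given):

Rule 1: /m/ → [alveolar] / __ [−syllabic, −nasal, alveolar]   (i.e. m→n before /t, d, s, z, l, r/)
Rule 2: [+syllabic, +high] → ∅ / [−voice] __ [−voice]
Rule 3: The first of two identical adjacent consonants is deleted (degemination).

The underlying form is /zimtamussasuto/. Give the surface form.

zintamusasto

Rule 1 (nasal place assimilation): /m/ precedes the alveolar consonant /t/, so it assimilates in place to [n]. /zimtamussasuto/ → zintamussasuto.
Rule 2 (high vowel syncope): /u/ is a high vowel flanked by voiceless consonants /s/ and /t/, so it deletes. /zintamussasuto/ → zintamussasto.
Rule 3 (degemination): /ss/ is a geminate; the first /s/ deletes. /zintamussasto/ → zintamusasto.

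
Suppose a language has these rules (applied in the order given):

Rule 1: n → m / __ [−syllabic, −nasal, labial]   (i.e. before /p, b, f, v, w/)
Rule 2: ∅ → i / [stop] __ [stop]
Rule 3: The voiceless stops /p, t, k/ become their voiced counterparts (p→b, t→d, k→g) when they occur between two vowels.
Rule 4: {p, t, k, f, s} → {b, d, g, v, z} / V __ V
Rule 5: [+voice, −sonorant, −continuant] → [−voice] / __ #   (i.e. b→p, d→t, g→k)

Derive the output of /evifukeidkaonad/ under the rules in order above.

evivugeidigaonat

Rule 1 (nasal place assimilation): no segment meets the environment; /evifukeidkaonad/ is unchanged.
Rule 2 (stop-cluster i-epenthesis): /d/ and /k/ form a stop–stop cluster, so [i] is inserted between them. /evifukeidkaonad/ → evifukeidikaonad.
Rule 3 (intervocalic voicing): /k/ is a voiceless stop between vowels /u/ and /e/, so it voices to [g]. /k/ is a voiceless stop between vowels /i/ and /a/, so it voices to [g]. /evifukeidikaonad/ → evifugeidigaonad.
Rule 4 (intervocalic voicing): /f/ is a voiceless obstruent between vowels /i/ and /u/, so it voices to [v]. /evifugeidigaonad/ → evivugeidigaonad.
Rule 5 (final devoicing): /d/ is a voiced stop in word-final position, so it devoices to [t]. /evivugeidigaonad/ → evivugeidigaonat.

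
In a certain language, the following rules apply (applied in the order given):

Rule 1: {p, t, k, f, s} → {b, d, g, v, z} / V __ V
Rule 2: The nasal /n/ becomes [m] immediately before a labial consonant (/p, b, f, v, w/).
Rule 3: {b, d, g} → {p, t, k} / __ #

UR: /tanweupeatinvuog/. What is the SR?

tamweubeadimvuok

Rule 1 (intervocalic voicing): /p/ is a voiceless obstruent between vowels /u/ and /e/, so it voices to [b]. /t/ is a voiceless obstruent between vowels /a/ and /i/, so it voices to [d]. /tanweupeatinvuog/ → tanweubeadinvuog.
Rule 2 (nasal place assimilation): /n/ precedes the labial consonant /w/, so it assimilates in place to [m]. /n/ precedes the labial consonant /v/, so it assimilates in place to [m]. /tanweubeadinvuog/ → tamweubeadimvuog.
Rule 3 (final devoicing): /g/ is a voiced stop in word-final position, so it devoices to [k]. /tamweubeadimvuog/ → tamweubeadimvuok.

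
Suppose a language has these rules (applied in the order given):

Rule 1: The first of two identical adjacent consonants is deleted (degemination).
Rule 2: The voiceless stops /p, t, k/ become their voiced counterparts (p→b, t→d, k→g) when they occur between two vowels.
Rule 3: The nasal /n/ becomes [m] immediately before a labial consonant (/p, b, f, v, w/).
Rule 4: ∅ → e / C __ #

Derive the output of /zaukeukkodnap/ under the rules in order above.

Rule 1 (degemination): /kk/ is a geminate; the first /k/ deletes. /zaukeukkodnap/ → zaukeukodnap.
Rule 2 (intervocalic voicing): /k/ is a voiceless stop between vowels /u/ and /e/, so it voices to [g]. /k/ is a voiceless stop between vowels /u/ and /o/, so it voices to [g]. /zaukeukodnap/ → zaugeugodnap.
Rule 3 (nasal place assimilation): no segment meets the environment; /zaugeugodnap/ is unchanged.
Rule 4 (final e-epenthesis): the form ends in the consonant /p/, so [e] is inserted word-finally. /zaugeugodnap/ → zaugeugodnape.

zaugeugodnape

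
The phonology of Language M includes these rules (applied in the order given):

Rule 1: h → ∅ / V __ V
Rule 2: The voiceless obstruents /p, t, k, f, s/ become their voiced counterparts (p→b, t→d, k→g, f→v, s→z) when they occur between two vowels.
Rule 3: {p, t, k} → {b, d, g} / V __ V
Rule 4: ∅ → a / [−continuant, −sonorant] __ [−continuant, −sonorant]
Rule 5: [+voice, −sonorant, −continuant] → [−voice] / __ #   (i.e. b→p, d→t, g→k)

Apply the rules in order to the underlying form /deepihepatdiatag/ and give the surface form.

deebiebatadiadak

Rule 1 (intervocalic h-deletion): /h/ occurs between vowels /i/ and /e/, so it deletes. /deepihepatdiatag/ → deepiepatdiatag.
Rule 2 (intervocalic voicing): /p/ is a voiceless obstruent between vowels /e/ and /i/, so it voices to [b]. /p/ is a voiceless obstruent between vowels /e/ and /a/, so it voices to [b]. /t/ is a voiceless obstruent between vowels /a/ and /a/, so it voices to [d]. /deepiepatdiatag/ → deebiebatdiadag.
Rule 3 (intervocalic voicing): no segment meets the environment; /deebiebatdiadag/ is unchanged.
Rule 4 (stop-cluster a-epenthesis): /t/ and /d/ form a stop–stop cluster, so [a] is inserted between them. /deebiebatdiadag/ → deebiebatadiadag.
Rule 5 (final devoicing): /g/ is a voiced stop in word-final position, so it devoices to [k]. /deebiebatadiadag/ → deebiebatadiadak.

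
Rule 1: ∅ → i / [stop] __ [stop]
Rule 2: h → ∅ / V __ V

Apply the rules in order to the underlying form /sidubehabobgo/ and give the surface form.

sidubeabobigo

Rule 1 (stop-cluster i-epenthesis): /b/ and /g/ form a stop–stop cluster, so [i] is inserted between them. /sidubehabobgo/ → sidubehabobigo.
Rule 2 (intervocalic h-deletion): /h/ occurs between vowels /e/ and /a/, so it deletes. /sidubehabobigo/ → sidubeabobigo.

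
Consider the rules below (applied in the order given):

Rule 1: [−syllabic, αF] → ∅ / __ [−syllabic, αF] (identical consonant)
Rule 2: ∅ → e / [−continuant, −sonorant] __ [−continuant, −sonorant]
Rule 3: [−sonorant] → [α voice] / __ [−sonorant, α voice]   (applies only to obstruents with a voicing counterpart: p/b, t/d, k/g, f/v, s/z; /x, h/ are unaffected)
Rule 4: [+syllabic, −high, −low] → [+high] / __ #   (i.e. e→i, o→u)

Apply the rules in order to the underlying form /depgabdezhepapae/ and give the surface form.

Rule 1 (degemination): no segment meets the environment; /depgabdezhepapae/ is unchanged.
Rule 2 (stop-cluster e-epenthesis): /p/ and /g/ form a stop–stop cluster, so [e] is inserted between them. /b/ and /d/ form a stop–stop cluster, so [e] is inserted between them. /depgabdezhepapae/ → depegabedezhepapae.
Rule 3 (regressive voicing assimilation): /z/ precedes the voiceless obstruent /h/, so it devoices to [s] by assimilation. /depegabedezhepapae/ → depegabedeshepapae.
Rule 4 (final vowel raising): /e/ is a mid vowel in word-final position, so it raises to [i]. /depegabedeshepapae/ → depegabedeshepapai.

depegabedeshepapai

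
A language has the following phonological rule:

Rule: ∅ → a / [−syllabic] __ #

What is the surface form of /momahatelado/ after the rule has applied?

No segment of /momahatelado/ meets the structural description of the rule, so the form surfaces unchanged.

momahatelado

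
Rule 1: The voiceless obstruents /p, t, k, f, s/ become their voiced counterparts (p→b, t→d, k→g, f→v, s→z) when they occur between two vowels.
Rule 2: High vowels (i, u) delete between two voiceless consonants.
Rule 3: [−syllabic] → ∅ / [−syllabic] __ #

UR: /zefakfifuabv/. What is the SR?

Rule 1 (intervocalic voicing): /f/ is a voiceless obstruent between vowels /e/ and /a/, so it voices to [v]. /f/ is a voiceless obstruent between vowels /i/ and /u/, so it voices to [v]. /zefakfifuabv/ → zevakfivuabv.
Rule 2 (high vowel syncope): no segment meets the environment; /zevakfivuabv/ is unchanged.
Rule 3 (final cluster simplification): /v/ is the second consonant of a word-final cluster /bv/, so it deletes. /zevakfivuabv/ → zevakfivuab.

zevakfivuab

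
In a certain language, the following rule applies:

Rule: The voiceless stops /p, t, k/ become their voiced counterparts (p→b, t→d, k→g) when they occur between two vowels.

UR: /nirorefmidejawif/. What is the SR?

nirorefmidejawif

No segment of /nirorefmidejawif/ meets the structural description of the rule, so the form surfaces unchanged.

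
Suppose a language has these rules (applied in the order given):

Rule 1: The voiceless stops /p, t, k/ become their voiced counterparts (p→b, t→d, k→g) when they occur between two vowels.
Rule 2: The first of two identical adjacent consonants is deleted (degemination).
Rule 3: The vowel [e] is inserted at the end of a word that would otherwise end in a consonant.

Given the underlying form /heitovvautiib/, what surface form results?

Rule 1 (intervocalic voicing): /t/ is a voiceless stop between vowels /i/ and /o/, so it voices to [d]. /t/ is a voiceless stop between vowels /u/ and /i/, so it voices to [d]. /heitovvautiib/ → heidovvaudiib.
Rule 2 (degemination): /vv/ is a geminate; the first /v/ deletes. /heidovvaudiib/ → heidovaudiib.
Rule 3 (final e-epenthesis): the form ends in the consonant /b/, so [e] is inserted word-finally. /heidovaudiib/ → heidovaudiibe.

heidovaudiibe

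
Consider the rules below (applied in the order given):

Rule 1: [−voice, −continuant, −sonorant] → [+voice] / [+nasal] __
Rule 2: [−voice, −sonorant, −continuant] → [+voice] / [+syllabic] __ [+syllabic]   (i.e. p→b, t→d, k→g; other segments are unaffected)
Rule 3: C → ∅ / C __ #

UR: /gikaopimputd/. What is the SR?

Rule 1 (post-nasal voicing): /p/ is a voiceless stop immediately after the nasal /m/, so it voices to [b]. /gikaopimputd/ → gikaopimbutd.
Rule 2 (intervocalic voicing): /k/ is a voiceless stop between vowels /i/ and /a/, so it voices to [g]. /p/ is a voiceless stop between vowels /o/ and /i/, so it voices to [b]. /gikaopimbutd/ → gigaobimbutd.
Rule 3 (final cluster simplification): /d/ is the second consonant of a word-final cluster /td/, so it deletes. /gigaobimbutd/ → gigaobimbut.

gigaobimbut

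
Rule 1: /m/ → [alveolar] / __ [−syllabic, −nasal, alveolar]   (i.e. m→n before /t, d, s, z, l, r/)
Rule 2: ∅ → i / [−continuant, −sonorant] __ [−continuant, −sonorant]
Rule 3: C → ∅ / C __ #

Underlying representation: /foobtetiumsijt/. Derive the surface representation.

foobitetiunsij

Rule 1 (nasal place assimilation): /m/ precedes the alveolar consonant /s/, so it assimilates in place to [n]. /foobtetiumsijt/ → foobtetiunsijt.
Rule 2 (stop-cluster i-epenthesis): /b/ and /t/ form a stop–stop cluster, so [i] is inserted between them. /foobtetiunsijt/ → foobitetiunsijt.
Rule 3 (final cluster simplification): /t/ is the second consonant of a word-final cluster /jt/, so it deletes. /foobitetiunsijt/ → foobitetiunsij.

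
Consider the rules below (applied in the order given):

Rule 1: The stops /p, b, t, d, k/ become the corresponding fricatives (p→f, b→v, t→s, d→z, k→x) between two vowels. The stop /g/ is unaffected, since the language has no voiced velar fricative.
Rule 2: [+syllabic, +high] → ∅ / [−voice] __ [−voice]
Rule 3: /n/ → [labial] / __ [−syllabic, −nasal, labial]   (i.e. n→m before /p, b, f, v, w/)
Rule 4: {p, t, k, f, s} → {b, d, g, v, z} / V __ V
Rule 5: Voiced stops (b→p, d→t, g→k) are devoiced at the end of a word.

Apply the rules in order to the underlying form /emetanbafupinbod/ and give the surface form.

Rule 1 (intervocalic spirantization): /t/ is a stop between vowels /e/ and /a/, so it spirantizes to the fricative [s]. /p/ is a stop between vowels /u/ and /i/, so it spirantizes to the fricative [f]. /emetanbafupinbod/ → emesanbafufinbod.
Rule 2 (high vowel syncope): /u/ is a high vowel flanked by voiceless consonants /f/ and /f/, so it deletes. /emesanbafufinbod/ → emesanbaffinbod.
Rule 3 (nasal place assimilation): /n/ precedes the labial consonant /b/, so it assimilates in place to [m]. /n/ precedes the labial consonant /b/, so it assimilates in place to [m]. /emesanbaffinbod/ → emesambaffimbod.
Rule 4 (intervocalic voicing): /s/ is a voiceless obstruent between vowels /e/ and /a/, so it voices to [z]. /emesambaffimbod/ → emezambaffimbod.
Rule 5 (final devoicing): /d/ is a voiced stop in word-final position, so it devoices to [t]. /emezambaffimbod/ → emezambaffimbot.

emezambaffimbot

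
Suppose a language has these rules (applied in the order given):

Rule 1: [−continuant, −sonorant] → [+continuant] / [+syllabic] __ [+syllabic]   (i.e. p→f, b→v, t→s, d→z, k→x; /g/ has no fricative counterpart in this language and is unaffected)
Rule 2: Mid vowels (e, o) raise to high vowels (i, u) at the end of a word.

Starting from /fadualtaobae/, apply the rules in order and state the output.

fazualtaovai

Rule 1 (intervocalic spirantization): /d/ is a stop between vowels /a/ and /u/, so it spirantizes to the fricative [z]. /b/ is a stop between vowels /o/ and /a/, so it spirantizes to the fricative [v]. /fadualtaobae/ → fazualtaovae.
Rule 2 (final vowel raising): /e/ is a mid vowel in word-final position, so it raises to [i]. /fazualtaovae/ → fazualtaovai.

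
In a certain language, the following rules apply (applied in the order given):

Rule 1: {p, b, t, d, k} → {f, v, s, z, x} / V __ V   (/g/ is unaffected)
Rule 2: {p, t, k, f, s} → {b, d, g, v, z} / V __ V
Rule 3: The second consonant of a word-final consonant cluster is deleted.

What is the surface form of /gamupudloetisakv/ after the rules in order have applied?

gamuvudloezizak

Rule 1 (intervocalic spirantization): /p/ is a stop between vowels /u/ and /u/, so it spirantizes to the fricative [f]. /t/ is a stop between vowels /e/ and /i/, so it spirantizes to the fricative [s]. /gamupudloetisakv/ → gamufudloesisakv.
Rule 2 (intervocalic voicing): /f/ is a voiceless obstruent between vowels /u/ and /u/, so it voices to [v]. /s/ is a voiceless obstruent between vowels /e/ and /i/, so it voices to [z]. /s/ is a voiceless obstruent between vowels /i/ and /a/, so it voices to [z]. /gamufudloesisakv/ → gamuvudloezizakv.
Rule 3 (final cluster simplification): /v/ is the second consonant of a word-final cluster /kv/, so it deletes. /gamuvudloezizakv/ → gamuvudloezizak.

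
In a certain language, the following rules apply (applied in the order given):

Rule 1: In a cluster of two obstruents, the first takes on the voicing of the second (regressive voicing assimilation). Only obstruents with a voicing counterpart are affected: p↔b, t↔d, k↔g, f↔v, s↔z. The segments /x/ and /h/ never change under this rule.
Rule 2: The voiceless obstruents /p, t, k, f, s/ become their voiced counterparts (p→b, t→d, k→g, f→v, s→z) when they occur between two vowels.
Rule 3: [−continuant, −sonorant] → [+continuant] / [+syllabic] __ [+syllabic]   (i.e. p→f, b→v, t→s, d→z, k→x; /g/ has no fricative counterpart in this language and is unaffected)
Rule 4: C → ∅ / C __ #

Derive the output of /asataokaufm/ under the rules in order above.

azazaogauf

Rule 1 (regressive voicing assimilation): no segment meets the environment; /asataokaufm/ is unchanged.
Rule 2 (intervocalic voicing): /s/ is a voiceless obstruent between vowels /a/ and /a/, so it voices to [z]. /t/ is a voiceless obstruent between vowels /a/ and /a/, so it voices to [d]. /k/ is a voiceless obstruent between vowels /o/ and /a/, so it voices to [g]. /asataokaufm/ → azadaogaufm.
Rule 3 (intervocalic spirantization): /d/ is a stop between vowels /a/ and /a/, so it spirantizes to the fricative [z]. /azadaogaufm/ → azazaogaufm.
Rule 4 (final cluster simplification): /m/ is the second consonant of a word-final cluster /fm/, so it deletes. /azazaogaufm/ → azazaogauf.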